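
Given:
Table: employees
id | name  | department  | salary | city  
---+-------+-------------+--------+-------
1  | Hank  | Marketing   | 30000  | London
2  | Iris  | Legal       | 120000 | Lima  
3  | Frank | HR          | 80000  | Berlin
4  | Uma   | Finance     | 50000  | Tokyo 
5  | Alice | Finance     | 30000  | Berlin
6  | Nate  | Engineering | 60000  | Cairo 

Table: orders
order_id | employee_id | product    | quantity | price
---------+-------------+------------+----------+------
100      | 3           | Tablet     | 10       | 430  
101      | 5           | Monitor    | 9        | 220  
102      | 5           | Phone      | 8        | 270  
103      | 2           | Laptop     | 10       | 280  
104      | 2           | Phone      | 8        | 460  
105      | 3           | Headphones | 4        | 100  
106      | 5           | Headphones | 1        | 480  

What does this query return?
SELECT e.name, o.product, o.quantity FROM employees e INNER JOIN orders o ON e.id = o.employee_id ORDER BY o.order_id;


Joining employees.id = orders.employee_id:
  employee Frank (id=3) -> order Tablet
  employee Alice (id=5) -> order Monitor
  employee Alice (id=5) -> order Phone
  employee Iris (id=2) -> order Laptop
  employee Iris (id=2) -> order Phone
  employee Frank (id=3) -> order Headphones
  employee Alice (id=5) -> order Headphones


7 rows:
Frank, Tablet, 10
Alice, Monitor, 9
Alice, Phone, 8
Iris, Laptop, 10
Iris, Phone, 8
Frank, Headphones, 4
Alice, Headphones, 1


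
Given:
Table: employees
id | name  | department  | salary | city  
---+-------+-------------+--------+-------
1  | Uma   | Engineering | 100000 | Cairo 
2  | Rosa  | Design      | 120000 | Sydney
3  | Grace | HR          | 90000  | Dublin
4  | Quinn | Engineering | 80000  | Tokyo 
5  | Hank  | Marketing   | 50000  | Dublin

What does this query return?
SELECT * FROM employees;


SELECT * returns all 5 rows with all columns

5 rows:
1, Uma, Engineering, 100000, Cairo
2, Rosa, Design, 120000, Sydney
3, Grace, HR, 90000, Dublin
4, Quinn, Engineering, 80000, Tokyo
5, Hank, Marketing, 50000, Dublin


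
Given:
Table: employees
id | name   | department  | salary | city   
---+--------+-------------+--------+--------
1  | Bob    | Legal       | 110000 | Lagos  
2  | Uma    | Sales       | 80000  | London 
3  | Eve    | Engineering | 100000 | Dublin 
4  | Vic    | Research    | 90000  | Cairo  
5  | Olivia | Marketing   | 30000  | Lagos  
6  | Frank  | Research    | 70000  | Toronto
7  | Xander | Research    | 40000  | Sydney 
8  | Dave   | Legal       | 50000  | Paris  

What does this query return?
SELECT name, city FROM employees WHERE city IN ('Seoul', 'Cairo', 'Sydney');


Filtering: city IN ('Seoul', 'Cairo', 'Sydney')
Matching: 2 rows

2 rows:
Vic, Cairo
Xander, Sydney


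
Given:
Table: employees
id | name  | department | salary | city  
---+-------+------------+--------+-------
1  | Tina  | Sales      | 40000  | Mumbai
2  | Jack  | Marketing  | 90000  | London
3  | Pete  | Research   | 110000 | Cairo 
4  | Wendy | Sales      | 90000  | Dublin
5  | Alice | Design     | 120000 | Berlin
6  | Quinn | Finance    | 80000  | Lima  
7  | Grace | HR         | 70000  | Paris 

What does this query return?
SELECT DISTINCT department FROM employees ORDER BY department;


All 'department' values (row order): Sales, Marketing, Research, Sales, Design, Finance, HR
Removing duplicates leaves 6 unique value(s).

6 values:
Design
Finance
HR
Marketing
Research
Sales


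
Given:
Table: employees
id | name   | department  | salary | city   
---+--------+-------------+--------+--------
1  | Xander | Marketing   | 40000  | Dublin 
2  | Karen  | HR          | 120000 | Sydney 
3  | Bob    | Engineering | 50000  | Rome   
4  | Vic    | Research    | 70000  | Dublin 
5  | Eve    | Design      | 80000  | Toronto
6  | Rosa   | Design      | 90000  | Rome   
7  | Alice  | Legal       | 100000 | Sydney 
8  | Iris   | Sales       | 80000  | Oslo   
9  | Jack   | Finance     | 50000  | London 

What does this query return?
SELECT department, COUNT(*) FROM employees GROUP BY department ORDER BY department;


Assigning each row to its department group:
  Xander -> Marketing
  Karen -> HR
  Bob -> Engineering
  Vic -> Research
  Eve -> Design
  Rosa -> Design
  Alice -> Legal
  Iris -> Sales
  Jack -> Finance


8 groups:
Design, 2
Engineering, 1
Finance, 1
HR, 1
Legal, 1
Marketing, 1
Research, 1
Sales, 1


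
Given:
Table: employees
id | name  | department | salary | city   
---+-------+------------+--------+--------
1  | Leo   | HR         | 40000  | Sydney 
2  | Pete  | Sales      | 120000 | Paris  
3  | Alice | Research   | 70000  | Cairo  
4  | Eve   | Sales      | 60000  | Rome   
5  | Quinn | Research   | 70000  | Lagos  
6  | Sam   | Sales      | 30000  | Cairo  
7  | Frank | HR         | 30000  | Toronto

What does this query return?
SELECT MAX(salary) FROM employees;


Salaries: 40000, 120000, 70000, 60000, 70000, 30000, 30000
MAX = 120000

120000


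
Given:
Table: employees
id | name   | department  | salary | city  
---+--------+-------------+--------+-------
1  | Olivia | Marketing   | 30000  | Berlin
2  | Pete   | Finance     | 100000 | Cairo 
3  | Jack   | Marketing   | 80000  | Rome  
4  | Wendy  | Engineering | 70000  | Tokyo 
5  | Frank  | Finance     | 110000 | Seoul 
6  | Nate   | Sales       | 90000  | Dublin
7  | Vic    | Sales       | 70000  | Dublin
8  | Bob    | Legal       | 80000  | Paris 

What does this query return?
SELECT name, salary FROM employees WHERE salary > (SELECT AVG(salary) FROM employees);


Subquery: AVG(salary) = 78750.0
Filtering: salary > 78750.0
  Pete (100000) -> MATCH
  Jack (80000) -> MATCH
  Frank (110000) -> MATCH
  Nate (90000) -> MATCH
  Bob (80000) -> MATCH


5 rows:
Pete, 100000
Jack, 80000
Frank, 110000
Nate, 90000
Bob, 80000


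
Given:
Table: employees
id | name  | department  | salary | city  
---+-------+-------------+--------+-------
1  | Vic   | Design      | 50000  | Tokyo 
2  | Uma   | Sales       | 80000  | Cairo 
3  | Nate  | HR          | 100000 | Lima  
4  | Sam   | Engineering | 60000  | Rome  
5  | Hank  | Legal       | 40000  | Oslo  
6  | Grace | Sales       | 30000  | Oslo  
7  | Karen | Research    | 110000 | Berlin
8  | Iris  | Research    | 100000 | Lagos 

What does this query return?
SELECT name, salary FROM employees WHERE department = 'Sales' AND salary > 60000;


Filtering: department = 'Sales' AND salary > 60000
Matching: 1 rows

1 rows:
Uma, 80000


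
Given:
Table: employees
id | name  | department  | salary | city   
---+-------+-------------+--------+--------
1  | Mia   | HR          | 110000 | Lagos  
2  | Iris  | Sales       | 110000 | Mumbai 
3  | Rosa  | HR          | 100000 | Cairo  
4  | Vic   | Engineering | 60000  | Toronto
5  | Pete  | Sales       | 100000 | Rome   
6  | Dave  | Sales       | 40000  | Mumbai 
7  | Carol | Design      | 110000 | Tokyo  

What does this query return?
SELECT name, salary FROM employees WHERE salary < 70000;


Filtering: salary < 70000
Matching: 2 rows

2 rows:
Vic, 60000
Dave, 40000


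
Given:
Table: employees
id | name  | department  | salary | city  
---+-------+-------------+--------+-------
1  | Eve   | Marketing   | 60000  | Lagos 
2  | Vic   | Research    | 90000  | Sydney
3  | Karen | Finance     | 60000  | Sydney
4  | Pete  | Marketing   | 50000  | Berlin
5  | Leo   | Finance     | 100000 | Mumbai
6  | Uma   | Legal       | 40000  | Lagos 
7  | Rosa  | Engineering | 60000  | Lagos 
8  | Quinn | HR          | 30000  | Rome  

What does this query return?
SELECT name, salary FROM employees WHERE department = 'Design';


Filtering: department = 'Design'
Matching rows: 0

Empty result set (0 rows)


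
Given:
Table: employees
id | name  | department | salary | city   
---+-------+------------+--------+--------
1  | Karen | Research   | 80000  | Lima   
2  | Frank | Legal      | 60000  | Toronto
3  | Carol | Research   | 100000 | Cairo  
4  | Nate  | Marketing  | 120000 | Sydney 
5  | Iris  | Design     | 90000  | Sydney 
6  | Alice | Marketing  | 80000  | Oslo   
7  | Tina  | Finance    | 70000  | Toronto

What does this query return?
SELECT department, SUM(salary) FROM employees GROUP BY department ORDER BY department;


Summing salary within each department:
  Design: 90000 = 90000
  Finance: 70000 = 70000
  Legal: 60000 = 60000
  Marketing: 120000 + 80000 = 200000
  Research: 80000 + 100000 = 180000


5 groups:
Design, 90000
Finance, 70000
Legal, 60000
Marketing, 200000
Research, 180000


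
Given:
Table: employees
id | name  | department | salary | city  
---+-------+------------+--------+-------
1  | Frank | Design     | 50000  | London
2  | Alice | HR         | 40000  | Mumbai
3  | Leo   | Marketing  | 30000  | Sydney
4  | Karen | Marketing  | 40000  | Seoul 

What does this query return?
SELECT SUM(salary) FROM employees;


SUM(salary) = 50000 + 40000 + 30000 + 40000 = 160000

160000


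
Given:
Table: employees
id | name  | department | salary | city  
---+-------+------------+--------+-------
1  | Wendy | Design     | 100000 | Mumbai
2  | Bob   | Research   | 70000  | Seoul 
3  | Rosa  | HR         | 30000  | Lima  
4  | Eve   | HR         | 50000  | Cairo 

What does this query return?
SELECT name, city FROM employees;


Projecting columns: name, city

4 rows:
Wendy, Mumbai
Bob, Seoul
Rosa, Lima
Eve, Cairo


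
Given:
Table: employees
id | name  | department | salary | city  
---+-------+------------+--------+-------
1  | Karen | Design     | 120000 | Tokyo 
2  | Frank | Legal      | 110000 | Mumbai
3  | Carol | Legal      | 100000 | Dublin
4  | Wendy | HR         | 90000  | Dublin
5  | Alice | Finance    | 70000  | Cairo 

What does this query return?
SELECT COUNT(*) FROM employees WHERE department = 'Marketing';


Counting rows where department = 'Marketing'


0


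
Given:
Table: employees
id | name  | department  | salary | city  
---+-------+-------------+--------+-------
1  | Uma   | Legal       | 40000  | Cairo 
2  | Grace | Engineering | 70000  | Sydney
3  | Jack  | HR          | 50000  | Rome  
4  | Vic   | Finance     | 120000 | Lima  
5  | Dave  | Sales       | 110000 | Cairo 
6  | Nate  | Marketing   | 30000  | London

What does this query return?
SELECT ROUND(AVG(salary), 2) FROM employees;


SUM(salary) = 420000
COUNT = 6
ROUND(AVG, 2) = ROUND(420000 / 6, 2) = 70000.0

70000.0


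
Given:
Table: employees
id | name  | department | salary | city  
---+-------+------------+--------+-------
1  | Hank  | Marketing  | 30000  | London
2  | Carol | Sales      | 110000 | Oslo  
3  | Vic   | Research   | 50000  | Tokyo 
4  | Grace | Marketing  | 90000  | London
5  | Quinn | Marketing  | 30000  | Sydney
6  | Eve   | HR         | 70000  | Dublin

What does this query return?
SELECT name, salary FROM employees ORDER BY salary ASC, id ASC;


Sorting by salary ASC, then id ASC for ties

6 rows:
Hank, 30000
Quinn, 30000
Vic, 50000
Eve, 70000
Grace, 90000
Carol, 110000


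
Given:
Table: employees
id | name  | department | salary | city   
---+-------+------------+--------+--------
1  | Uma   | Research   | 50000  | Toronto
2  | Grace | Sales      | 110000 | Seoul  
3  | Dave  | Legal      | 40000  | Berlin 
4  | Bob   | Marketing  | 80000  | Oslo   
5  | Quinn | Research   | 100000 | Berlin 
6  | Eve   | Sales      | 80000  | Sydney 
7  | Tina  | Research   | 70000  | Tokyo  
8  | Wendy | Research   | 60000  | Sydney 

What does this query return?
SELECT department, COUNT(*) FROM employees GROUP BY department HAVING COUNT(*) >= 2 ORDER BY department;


Groups with count >= 2:
  Research: 4 -> PASS
  Sales: 2 -> PASS
  Legal: 1 -> filtered out
  Marketing: 1 -> filtered out


2 groups:
Research, 4
Sales, 2


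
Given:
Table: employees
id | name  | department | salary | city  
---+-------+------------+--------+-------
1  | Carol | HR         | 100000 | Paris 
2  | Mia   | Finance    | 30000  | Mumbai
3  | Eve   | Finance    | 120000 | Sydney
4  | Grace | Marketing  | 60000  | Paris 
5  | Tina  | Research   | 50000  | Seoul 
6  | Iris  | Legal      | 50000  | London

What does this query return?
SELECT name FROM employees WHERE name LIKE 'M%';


LIKE 'M%' matches names starting with 'M'
Matching: 1

1 rows:
Mia


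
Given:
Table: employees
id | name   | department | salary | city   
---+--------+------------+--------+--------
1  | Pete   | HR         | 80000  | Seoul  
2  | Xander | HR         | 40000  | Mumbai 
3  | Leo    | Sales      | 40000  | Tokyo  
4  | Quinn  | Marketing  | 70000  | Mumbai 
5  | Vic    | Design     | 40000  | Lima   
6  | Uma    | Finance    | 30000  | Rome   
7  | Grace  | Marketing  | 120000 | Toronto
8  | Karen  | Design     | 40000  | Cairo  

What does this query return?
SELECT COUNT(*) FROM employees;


COUNT(*) counts all rows

8


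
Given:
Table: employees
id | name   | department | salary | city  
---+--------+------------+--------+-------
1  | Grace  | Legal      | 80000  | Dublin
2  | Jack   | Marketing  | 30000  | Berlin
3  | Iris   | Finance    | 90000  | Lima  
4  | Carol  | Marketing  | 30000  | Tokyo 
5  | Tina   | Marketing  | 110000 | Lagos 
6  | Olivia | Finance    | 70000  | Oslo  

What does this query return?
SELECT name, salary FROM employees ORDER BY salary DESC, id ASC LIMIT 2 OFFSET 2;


Sort by salary DESC (id ASC tiebreak), then skip 2 and take 2
Rows 3 through 4

2 rows:
Grace, 80000
Olivia, 70000


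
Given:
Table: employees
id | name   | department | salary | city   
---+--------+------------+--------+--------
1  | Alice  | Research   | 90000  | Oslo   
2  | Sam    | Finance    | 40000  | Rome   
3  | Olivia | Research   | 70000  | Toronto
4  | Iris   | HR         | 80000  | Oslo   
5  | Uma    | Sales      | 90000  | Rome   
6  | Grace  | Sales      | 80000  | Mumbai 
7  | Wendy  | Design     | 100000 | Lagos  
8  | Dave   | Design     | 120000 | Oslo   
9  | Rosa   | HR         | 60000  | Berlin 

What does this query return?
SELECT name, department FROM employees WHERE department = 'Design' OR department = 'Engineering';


Filtering: department = 'Design' OR 'Engineering'
Matching: 2 rows

2 rows:
Wendy, Design
Dave, Design


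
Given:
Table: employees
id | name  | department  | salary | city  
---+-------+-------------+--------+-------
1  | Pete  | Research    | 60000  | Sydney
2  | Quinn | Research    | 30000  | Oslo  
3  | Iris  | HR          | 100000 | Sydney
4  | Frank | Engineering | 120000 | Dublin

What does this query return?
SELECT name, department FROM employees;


Projecting columns: name, department

4 rows:
Pete, Research
Quinn, Research
Iris, HR
Frank, Engineering


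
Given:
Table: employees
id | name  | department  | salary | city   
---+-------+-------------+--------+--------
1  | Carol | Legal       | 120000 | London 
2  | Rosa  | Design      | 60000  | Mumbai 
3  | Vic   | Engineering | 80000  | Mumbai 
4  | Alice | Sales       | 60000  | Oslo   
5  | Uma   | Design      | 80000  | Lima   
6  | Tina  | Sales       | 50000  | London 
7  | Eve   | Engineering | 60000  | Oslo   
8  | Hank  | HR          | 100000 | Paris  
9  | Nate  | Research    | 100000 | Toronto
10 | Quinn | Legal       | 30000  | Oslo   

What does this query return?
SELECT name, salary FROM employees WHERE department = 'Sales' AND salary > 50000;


Filtering: department = 'Sales' AND salary > 50000
Matching: 1 rows

1 rows:
Alice, 60000


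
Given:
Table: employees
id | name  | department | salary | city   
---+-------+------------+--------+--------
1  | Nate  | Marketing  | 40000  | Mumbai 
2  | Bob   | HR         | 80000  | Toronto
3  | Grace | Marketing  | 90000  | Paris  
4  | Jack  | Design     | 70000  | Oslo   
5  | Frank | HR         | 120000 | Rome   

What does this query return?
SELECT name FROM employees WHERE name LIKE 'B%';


LIKE 'B%' matches names starting with 'B'
Matching: 1

1 rows:
Bob


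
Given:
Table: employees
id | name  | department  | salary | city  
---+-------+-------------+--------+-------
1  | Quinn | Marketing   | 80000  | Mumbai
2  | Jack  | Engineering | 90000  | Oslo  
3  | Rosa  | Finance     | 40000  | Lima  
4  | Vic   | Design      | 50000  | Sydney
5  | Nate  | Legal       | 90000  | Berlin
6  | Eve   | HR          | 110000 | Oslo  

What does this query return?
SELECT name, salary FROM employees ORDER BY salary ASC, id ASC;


Sorting by salary ASC, then id ASC for ties

6 rows:
Rosa, 40000
Vic, 50000
Quinn, 80000
Jack, 90000
Nate, 90000
Eve, 110000


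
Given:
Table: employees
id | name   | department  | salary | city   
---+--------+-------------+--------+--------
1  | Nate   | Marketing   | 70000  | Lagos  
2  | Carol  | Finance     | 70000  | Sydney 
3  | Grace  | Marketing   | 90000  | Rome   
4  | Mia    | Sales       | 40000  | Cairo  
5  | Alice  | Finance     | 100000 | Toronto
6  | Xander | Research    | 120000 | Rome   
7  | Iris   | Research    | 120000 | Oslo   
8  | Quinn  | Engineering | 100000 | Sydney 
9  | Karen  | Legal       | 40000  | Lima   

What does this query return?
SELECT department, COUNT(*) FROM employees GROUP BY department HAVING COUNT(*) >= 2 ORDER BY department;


Groups with count >= 2:
  Finance: 2 -> PASS
  Marketing: 2 -> PASS
  Research: 2 -> PASS
  Engineering: 1 -> filtered out
  Legal: 1 -> filtered out
  Sales: 1 -> filtered out


3 groups:
Finance, 2
Marketing, 2
Research, 2


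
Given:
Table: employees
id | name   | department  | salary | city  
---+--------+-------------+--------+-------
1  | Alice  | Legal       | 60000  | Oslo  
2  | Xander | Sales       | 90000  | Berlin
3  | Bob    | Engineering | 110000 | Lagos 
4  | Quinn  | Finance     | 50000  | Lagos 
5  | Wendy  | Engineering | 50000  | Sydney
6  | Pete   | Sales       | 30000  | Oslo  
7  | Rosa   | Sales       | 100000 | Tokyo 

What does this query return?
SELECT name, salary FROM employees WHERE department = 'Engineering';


Filtering: department = 'Engineering'
Matching rows: 2

2 rows:
Bob, 110000
Wendy, 50000


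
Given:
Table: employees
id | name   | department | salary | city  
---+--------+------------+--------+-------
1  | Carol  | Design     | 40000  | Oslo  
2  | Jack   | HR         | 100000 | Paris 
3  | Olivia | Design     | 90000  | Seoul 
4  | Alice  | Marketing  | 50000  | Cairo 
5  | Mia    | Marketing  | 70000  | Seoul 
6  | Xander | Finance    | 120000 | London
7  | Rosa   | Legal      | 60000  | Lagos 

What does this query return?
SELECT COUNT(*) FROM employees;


COUNT(*) counts all rows

7


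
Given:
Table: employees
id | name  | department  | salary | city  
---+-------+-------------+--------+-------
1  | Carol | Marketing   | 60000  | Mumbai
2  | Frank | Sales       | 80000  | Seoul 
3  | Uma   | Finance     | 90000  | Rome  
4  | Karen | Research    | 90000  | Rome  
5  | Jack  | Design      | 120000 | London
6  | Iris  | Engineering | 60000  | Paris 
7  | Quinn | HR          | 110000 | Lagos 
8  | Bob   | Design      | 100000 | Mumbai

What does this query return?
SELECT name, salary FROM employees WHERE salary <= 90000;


Filtering: salary <= 90000
Matching: 5 rows

5 rows:
Carol, 60000
Frank, 80000
Uma, 90000
Karen, 90000
Iris, 60000


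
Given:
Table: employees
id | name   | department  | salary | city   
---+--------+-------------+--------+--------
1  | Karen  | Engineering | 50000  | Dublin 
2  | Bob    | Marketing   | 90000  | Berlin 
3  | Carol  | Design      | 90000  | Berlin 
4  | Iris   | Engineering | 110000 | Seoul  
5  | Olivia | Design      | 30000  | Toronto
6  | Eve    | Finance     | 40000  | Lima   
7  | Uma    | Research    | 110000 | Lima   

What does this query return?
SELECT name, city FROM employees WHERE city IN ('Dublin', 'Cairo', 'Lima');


Filtering: city IN ('Dublin', 'Cairo', 'Lima')
Matching: 3 rows

3 rows:
Karen, Dublin
Eve, Lima
Uma, Lima


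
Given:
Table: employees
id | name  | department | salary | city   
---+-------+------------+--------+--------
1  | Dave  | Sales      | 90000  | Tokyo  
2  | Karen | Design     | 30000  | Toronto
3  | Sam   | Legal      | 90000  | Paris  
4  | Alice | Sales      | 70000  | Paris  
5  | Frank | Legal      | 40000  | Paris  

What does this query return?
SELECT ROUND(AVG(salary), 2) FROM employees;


SUM(salary) = 320000
COUNT = 5
ROUND(AVG, 2) = ROUND(320000 / 5, 2) = 64000.0

64000.0


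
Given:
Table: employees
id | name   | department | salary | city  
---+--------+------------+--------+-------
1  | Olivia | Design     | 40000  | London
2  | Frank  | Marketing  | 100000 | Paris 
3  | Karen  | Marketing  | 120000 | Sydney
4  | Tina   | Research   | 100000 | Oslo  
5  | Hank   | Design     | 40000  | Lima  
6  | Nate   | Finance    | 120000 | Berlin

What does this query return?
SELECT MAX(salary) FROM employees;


Salaries: 40000, 100000, 120000, 100000, 40000, 120000
MAX = 120000

120000


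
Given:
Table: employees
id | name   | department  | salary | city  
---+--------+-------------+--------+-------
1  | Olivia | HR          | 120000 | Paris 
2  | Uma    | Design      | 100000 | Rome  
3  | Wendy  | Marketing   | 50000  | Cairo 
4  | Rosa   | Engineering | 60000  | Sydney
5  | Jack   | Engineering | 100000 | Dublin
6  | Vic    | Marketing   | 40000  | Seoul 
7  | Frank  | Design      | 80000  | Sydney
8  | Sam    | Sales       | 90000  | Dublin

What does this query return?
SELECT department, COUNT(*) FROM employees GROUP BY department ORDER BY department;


Assigning each row to its department group:
  Olivia -> HR
  Uma -> Design
  Wendy -> Marketing
  Rosa -> Engineering
  Jack -> Engineering
  Vic -> Marketing
  Frank -> Design
  Sam -> Sales


5 groups:
Design, 2
Engineering, 2
HR, 1
Marketing, 2
Sales, 1


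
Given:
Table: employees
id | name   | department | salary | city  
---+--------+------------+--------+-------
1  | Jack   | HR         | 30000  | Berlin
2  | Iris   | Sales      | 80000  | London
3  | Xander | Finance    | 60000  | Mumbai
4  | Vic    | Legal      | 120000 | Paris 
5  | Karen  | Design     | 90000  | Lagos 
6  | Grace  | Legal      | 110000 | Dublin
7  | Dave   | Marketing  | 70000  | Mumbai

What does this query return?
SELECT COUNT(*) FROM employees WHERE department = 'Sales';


Counting rows where department = 'Sales'
  Iris -> MATCH


1


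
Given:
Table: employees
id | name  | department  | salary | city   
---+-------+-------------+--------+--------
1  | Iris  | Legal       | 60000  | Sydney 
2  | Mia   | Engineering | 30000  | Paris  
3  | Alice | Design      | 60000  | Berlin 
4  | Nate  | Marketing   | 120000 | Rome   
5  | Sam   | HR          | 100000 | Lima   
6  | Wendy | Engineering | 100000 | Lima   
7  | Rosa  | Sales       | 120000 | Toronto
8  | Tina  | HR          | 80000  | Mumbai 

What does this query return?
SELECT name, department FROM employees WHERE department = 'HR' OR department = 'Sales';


Filtering: department = 'HR' OR 'Sales'
Matching: 3 rows

3 rows:
Sam, HR
Rosa, Sales
Tina, HR


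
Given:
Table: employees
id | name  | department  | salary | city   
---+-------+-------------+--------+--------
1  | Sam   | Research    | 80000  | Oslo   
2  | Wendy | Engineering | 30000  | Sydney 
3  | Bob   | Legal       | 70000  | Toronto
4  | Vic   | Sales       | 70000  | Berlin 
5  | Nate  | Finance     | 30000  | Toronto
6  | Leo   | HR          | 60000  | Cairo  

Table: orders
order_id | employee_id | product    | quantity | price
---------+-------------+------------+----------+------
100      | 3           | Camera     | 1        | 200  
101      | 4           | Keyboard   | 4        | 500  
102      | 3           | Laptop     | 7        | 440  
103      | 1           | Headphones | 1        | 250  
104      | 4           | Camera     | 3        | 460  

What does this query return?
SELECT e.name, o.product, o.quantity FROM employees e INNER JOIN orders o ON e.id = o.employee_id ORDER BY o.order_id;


Joining employees.id = orders.employee_id:
  employee Bob (id=3) -> order Camera
  employee Vic (id=4) -> order Keyboard
  employee Bob (id=3) -> order Laptop
  employee Sam (id=1) -> order Headphones
  employee Vic (id=4) -> order Camera


5 rows:
Bob, Camera, 1
Vic, Keyboard, 4
Bob, Laptop, 7
Sam, Headphones, 1
Vic, Camera, 3


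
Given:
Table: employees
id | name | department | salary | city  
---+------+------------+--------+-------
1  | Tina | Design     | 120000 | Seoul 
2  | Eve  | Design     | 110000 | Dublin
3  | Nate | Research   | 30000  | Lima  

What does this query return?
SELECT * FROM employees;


SELECT * returns all 3 rows with all columns

3 rows:
1, Tina, Design, 120000, Seoul
2, Eve, Design, 110000, Dublin
3, Nate, Research, 30000, Lima


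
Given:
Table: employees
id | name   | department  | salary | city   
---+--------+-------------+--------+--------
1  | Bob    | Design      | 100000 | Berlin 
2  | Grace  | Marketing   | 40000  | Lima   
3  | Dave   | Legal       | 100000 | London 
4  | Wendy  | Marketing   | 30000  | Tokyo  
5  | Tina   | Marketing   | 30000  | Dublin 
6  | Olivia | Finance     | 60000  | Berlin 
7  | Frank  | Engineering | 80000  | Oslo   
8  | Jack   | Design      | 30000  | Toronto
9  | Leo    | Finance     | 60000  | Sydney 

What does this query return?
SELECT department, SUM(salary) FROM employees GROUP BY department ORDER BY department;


Summing salary within each department:
  Design: 100000 + 30000 = 130000
  Engineering: 80000 = 80000
  Finance: 60000 + 60000 = 120000
  Legal: 100000 = 100000
  Marketing: 40000 + 30000 + 30000 = 100000


5 groups:
Design, 130000
Engineering, 80000
Finance, 120000
Legal, 100000
Marketing, 100000


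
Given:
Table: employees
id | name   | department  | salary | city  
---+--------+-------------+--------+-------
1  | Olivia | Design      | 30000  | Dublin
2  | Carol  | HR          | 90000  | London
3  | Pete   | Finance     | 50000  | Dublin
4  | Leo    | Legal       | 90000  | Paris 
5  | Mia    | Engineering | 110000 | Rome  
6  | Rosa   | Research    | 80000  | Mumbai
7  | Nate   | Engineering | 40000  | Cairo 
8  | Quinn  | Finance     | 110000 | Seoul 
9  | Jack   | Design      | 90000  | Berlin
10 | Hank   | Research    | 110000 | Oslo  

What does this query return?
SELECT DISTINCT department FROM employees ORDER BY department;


All 'department' values (row order): Design, HR, Finance, Legal, Engineering, Research, Engineering, Finance, Design, Research
Removing duplicates leaves 6 unique value(s).

6 values:
Design
Engineering
Finance
HR
Legal
Research


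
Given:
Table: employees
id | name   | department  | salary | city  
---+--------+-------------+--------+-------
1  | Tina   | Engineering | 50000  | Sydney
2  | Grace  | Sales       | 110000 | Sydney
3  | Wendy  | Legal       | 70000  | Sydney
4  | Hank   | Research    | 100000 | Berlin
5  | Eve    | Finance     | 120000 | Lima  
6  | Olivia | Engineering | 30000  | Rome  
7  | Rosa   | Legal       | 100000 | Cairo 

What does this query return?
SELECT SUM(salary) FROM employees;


SUM(salary) = 50000 + 110000 + 70000 + 100000 + 120000 + 30000 + 100000 = 580000

580000


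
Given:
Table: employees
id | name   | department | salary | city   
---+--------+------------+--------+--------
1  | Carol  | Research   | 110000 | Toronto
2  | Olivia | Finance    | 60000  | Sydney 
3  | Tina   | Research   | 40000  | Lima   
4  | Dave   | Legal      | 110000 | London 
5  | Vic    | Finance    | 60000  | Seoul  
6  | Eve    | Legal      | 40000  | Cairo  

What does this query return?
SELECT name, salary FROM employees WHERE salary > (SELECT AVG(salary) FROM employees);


Subquery: AVG(salary) = 70000.0
Filtering: salary > 70000.0
  Carol (110000) -> MATCH
  Dave (110000) -> MATCH


2 rows:
Carol, 110000
Dave, 110000


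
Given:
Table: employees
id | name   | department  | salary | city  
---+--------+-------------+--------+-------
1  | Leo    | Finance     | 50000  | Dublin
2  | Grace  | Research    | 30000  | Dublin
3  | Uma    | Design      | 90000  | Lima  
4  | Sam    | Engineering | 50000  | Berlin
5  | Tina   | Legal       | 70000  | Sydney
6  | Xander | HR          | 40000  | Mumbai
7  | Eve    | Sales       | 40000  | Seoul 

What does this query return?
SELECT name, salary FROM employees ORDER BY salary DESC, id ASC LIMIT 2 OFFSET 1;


Sort by salary DESC (id ASC tiebreak), then skip 1 and take 2
Rows 2 through 3

2 rows:
Tina, 70000
Leo, 50000


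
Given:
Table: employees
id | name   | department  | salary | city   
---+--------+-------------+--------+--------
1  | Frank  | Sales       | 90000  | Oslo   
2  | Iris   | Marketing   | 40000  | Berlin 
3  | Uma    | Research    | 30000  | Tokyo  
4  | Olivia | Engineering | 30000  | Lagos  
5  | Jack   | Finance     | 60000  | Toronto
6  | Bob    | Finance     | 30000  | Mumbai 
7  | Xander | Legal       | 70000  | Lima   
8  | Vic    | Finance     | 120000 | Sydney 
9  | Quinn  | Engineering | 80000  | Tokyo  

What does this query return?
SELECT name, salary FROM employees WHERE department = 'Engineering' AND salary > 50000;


Filtering: department = 'Engineering' AND salary > 50000
Matching: 1 rows

1 rows:
Quinn, 80000


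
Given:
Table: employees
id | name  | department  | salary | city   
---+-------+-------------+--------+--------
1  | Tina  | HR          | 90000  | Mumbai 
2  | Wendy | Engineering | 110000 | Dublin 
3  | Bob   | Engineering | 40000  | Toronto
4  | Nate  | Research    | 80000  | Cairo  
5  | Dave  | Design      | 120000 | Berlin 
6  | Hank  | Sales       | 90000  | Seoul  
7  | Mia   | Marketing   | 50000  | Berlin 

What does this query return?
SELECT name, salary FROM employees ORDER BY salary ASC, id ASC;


Sorting by salary ASC, then id ASC for ties

7 rows:
Bob, 40000
Mia, 50000
Nate, 80000
Tina, 90000
Hank, 90000
Wendy, 110000
Dave, 120000


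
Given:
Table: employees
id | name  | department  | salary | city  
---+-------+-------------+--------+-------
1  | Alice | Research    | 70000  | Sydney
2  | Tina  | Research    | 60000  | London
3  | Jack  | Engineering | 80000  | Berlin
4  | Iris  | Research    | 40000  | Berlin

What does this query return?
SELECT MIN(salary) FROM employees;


Salaries: 70000, 60000, 80000, 40000
MIN = 40000

40000


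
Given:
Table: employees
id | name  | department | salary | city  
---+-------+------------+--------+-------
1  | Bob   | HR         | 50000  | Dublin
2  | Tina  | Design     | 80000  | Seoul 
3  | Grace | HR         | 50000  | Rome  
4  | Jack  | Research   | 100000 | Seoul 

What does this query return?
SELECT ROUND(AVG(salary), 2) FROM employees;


SUM(salary) = 280000
COUNT = 4
ROUND(AVG, 2) = ROUND(280000 / 4, 2) = 70000.0

70000.0


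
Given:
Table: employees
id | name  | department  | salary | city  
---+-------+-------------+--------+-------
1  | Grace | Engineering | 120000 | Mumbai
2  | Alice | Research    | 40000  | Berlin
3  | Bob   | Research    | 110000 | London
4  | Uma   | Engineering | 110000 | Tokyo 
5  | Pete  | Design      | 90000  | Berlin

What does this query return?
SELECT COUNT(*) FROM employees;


COUNT(*) counts all rows

5


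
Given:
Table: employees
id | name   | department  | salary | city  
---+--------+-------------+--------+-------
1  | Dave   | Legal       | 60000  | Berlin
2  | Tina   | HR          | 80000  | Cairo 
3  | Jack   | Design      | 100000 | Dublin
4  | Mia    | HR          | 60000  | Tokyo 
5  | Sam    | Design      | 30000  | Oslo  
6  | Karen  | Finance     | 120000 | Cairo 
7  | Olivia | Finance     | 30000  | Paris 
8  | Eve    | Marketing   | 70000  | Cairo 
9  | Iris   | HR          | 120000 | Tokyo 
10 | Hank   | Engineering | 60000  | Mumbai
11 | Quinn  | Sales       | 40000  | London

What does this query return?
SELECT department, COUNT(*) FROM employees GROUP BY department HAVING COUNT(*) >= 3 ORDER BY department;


Groups with count >= 3:
  HR: 3 -> PASS
  Design: 2 -> filtered out
  Engineering: 1 -> filtered out
  Finance: 2 -> filtered out
  Legal: 1 -> filtered out
  Marketing: 1 -> filtered out
  Sales: 1 -> filtered out


1 groups:
HR, 3


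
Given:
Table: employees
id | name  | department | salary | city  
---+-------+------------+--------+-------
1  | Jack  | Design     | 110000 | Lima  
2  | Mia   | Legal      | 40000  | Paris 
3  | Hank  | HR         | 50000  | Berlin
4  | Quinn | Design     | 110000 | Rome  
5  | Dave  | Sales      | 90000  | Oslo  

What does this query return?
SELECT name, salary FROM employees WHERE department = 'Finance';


Filtering: department = 'Finance'
Matching rows: 0

Empty result set (0 rows)


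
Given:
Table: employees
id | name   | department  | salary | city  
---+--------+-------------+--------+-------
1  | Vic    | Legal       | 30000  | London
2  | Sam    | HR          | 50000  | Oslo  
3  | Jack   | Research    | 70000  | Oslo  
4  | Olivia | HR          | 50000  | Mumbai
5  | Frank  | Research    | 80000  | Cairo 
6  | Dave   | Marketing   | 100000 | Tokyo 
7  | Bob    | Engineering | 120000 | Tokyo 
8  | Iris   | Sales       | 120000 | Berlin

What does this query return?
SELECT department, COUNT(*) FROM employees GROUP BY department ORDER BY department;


Assigning each row to its department group:
  Vic -> Legal
  Sam -> HR
  Jack -> Research
  Olivia -> HR
  Frank -> Research
  Dave -> Marketing
  Bob -> Engineering
  Iris -> Sales


6 groups:
Engineering, 1
HR, 2
Legal, 1
Marketing, 1
Research, 2
Sales, 1


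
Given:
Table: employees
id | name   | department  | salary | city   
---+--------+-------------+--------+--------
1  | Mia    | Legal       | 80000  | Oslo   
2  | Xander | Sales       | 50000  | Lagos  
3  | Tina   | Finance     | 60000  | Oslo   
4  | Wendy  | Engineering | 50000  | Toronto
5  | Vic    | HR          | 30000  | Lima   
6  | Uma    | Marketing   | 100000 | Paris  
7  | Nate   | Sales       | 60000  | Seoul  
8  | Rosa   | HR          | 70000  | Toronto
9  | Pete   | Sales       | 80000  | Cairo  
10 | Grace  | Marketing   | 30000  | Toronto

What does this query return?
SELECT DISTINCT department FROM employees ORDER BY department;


All 'department' values (row order): Legal, Sales, Finance, Engineering, HR, Marketing, Sales, HR, Sales, Marketing
Removing duplicates leaves 6 unique value(s).

6 values:
Engineering
Finance
HR
Legal
Marketing
Sales


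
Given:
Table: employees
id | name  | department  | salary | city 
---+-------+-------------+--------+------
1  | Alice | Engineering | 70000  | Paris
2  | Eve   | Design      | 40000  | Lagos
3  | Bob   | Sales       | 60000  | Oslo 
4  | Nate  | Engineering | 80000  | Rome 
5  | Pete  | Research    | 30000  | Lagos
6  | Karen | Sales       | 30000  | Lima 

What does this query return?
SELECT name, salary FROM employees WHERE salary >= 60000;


Filtering: salary >= 60000
Matching: 3 rows

3 rows:
Alice, 70000
Bob, 60000
Nate, 80000


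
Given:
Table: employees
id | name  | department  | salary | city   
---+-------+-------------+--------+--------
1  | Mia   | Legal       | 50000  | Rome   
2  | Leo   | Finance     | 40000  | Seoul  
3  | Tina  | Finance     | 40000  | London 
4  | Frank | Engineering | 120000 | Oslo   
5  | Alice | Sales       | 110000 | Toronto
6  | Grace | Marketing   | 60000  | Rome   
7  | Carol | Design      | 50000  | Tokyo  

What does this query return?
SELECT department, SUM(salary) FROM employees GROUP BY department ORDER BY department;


Summing salary within each department:
  Design: 50000 = 50000
  Engineering: 120000 = 120000
  Finance: 40000 + 40000 = 80000
  Legal: 50000 = 50000
  Marketing: 60000 = 60000
  Sales: 110000 = 110000


6 groups:
Design, 50000
Engineering, 120000
Finance, 80000
Legal, 50000
Marketing, 60000
Sales, 110000


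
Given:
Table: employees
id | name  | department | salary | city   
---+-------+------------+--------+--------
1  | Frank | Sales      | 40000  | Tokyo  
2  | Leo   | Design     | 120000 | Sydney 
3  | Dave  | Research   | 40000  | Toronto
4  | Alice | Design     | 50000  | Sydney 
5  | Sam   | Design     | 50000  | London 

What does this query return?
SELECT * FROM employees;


SELECT * returns all 5 rows with all columns

5 rows:
1, Frank, Sales, 40000, Tokyo
2, Leo, Design, 120000, Sydney
3, Dave, Research, 40000, Toronto
4, Alice, Design, 50000, Sydney
5, Sam, Design, 50000, London


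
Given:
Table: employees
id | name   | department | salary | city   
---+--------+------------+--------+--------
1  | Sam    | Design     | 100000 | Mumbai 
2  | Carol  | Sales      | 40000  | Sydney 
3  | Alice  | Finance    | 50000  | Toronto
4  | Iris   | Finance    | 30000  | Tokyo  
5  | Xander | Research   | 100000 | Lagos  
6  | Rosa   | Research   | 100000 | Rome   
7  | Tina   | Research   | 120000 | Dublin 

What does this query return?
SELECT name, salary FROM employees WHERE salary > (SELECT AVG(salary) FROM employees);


Subquery: AVG(salary) = 77142.86
Filtering: salary > 77142.86
  Sam (100000) -> MATCH
  Xander (100000) -> MATCH
  Rosa (100000) -> MATCH
  Tina (120000) -> MATCH


4 rows:
Sam, 100000
Xander, 100000
Rosa, 100000
Tina, 120000


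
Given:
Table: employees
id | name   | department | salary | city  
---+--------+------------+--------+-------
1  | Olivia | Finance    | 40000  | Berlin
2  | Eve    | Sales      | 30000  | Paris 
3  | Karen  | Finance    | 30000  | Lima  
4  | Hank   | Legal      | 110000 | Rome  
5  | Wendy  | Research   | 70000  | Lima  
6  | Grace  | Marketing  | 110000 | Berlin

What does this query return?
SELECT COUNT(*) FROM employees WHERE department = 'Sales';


Counting rows where department = 'Sales'
  Eve -> MATCH


1


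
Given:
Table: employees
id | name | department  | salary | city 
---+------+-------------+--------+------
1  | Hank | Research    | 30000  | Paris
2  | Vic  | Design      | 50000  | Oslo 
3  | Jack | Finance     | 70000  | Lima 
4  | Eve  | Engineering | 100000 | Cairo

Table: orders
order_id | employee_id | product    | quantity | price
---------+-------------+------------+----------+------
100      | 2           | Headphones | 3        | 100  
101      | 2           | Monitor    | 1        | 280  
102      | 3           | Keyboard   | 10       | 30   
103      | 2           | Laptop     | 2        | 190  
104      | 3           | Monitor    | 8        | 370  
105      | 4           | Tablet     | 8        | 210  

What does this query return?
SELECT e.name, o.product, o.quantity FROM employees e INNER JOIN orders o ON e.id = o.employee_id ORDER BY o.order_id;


Joining employees.id = orders.employee_id:
  employee Vic (id=2) -> order Headphones
  employee Vic (id=2) -> order Monitor
  employee Jack (id=3) -> order Keyboard
  employee Vic (id=2) -> order Laptop
  employee Jack (id=3) -> order Monitor
  employee Eve (id=4) -> order Tablet


6 rows:
Vic, Headphones, 3
Vic, Monitor, 1
Jack, Keyboard, 10
Vic, Laptop, 2
Jack, Monitor, 8
Eve, Tablet, 8


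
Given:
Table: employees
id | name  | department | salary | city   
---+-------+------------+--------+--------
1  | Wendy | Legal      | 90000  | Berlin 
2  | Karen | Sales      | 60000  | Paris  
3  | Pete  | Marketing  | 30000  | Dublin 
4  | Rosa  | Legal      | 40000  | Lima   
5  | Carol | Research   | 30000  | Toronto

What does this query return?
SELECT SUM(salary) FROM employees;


SUM(salary) = 90000 + 60000 + 30000 + 40000 + 30000 = 250000

250000


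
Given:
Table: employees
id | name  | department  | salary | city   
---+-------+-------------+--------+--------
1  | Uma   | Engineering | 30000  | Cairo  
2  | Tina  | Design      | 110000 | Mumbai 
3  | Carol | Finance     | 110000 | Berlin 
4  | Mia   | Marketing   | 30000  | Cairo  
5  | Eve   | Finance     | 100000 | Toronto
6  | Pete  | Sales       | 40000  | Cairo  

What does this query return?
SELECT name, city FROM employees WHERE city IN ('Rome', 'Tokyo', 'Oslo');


Filtering: city IN ('Rome', 'Tokyo', 'Oslo')
Matching: 0 rows

Empty result set (0 rows)


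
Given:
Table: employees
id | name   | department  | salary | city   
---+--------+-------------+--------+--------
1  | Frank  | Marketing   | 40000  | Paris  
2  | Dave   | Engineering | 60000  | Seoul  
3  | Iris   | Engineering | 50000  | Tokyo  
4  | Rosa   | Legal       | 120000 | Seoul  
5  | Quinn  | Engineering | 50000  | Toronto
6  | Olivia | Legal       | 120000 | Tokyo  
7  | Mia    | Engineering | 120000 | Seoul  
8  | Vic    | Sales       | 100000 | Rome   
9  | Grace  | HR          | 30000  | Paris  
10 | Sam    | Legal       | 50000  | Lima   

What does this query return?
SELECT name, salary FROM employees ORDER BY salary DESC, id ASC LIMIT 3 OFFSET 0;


Sort by salary DESC (id ASC tiebreak), then skip 0 and take 3
Rows 1 through 3

3 rows:
Rosa, 120000
Olivia, 120000
Mia, 120000
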